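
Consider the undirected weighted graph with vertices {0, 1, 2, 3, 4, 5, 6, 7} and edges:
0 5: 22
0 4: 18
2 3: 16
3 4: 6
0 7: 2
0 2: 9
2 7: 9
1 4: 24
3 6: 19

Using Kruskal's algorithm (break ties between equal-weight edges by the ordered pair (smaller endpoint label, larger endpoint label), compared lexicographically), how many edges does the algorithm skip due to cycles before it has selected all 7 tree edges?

Sort edges by weight, then run Kruskal:
0 7 (2): add — endpoints in different components.
3 4 (6): add — endpoints in different components.
0 2 (9): add — endpoints in different components.
2 7 (9): skip — 2 and 7 already connected.
2 3 (16): add — endpoints in different components.
0 4 (18): skip — 0 and 4 already connected.
3 6 (19): add — endpoints in different components.
0 5 (22): add — endpoints in different components.
1 4 (24): add — endpoints in different components.
Edges rejected before the tree was complete: 2.

2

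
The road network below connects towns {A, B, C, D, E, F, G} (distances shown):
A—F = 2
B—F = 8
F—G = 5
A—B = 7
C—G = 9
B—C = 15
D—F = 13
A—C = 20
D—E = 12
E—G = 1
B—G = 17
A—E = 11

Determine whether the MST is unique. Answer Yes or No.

Sort edges by weight, then run Kruskal:
E—G (1): add — endpoints in different components.
A—F (2): add — endpoints in different components.
F—G (5): add — endpoints in different components.
A—B (7): add — endpoints in different components.
B—F (8): skip — B and F already connected.
C—G (9): add — endpoints in different components.
A—E (11): skip — A and E already connected.
D—E (12): add — endpoints in different components.
Every non-tree edge has weight strictly greater than the heaviest edge on the tree path between its endpoints, so the MST is unique.

Yes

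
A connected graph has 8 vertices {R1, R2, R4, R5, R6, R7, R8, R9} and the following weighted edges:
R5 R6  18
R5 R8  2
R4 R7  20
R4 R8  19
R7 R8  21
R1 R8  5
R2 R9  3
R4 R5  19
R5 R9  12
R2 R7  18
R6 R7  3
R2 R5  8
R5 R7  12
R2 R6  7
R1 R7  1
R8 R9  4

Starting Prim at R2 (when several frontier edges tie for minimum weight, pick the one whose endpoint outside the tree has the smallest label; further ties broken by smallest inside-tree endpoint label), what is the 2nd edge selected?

Prim, starting at R2.
Step 1: cheapest edge leaving the tree is R2 R9 (3); add R9.
Step 2: cheapest edge leaving the tree is R8 R9 (4); add R8.
Step 3: cheapest edge leaving the tree is R5 R8 (2); add R5.
Step 4: cheapest edge leaving the tree is R1 R8 (5); add R1.
Step 5: cheapest edge leaving the tree is R1 R7 (1); add R7.
Step 6: cheapest edge leaving the tree is R6 R7 (3); add R6.
Step 7: cheapest edge leaving the tree is R4 R5 (19); add R4.
The 2nd edge added is R8 R9.

R8-R9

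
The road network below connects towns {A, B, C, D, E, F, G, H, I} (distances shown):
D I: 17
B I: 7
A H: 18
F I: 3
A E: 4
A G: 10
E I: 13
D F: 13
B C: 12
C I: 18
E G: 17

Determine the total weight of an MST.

80

Kruskal's algorithm — process edges by increasing weight (ties by edge label):
F I (3): add — endpoints in different components.
A E (4): add — endpoints in different components.
B I (7): add — endpoints in different components.
A G (10): add — endpoints in different components.
B C (12): add — endpoints in different components.
D F (13): add — endpoints in different components.
E I (13): add — endpoints in different components.
D I (17): skip — D and I already connected.
E G (17): skip — E and G already connected.
A H (18): add — endpoints in different components.
MST edges: F I, A E, B I, A G, B C, D F, E I, A H; total weight 3+4+7+10+12+13+13+18 = 80.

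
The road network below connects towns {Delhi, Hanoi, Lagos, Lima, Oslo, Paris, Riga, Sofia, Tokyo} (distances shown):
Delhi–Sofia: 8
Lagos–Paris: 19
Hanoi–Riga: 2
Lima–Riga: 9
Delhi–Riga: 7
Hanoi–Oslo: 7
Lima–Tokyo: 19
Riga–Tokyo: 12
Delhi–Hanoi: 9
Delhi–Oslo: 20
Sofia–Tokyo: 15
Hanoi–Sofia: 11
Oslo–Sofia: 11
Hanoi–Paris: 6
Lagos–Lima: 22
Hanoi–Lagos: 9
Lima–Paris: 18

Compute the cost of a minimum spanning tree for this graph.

Grow the tree from Hanoi using Prim:
Step 1: cheapest edge leaving the tree is Hanoi–Riga (2); add Riga.
Step 2: cheapest edge leaving the tree is Hanoi–Paris (6); add Paris.
Step 3: cheapest edge leaving the tree is Delhi–Riga (7); add Delhi.
Step 4: cheapest edge leaving the tree is Hanoi–Oslo (7); add Oslo.
Step 5: cheapest edge leaving the tree is Delhi–Sofia (8); add Sofia.
Step 6: cheapest edge leaving the tree is Hanoi–Lagos (9); add Lagos.
Step 7: cheapest edge leaving the tree is Lima–Riga (9); add Lima.
Step 8: cheapest edge leaving the tree is Riga–Tokyo (12); add Tokyo.
MST edges: Hanoi–Riga, Hanoi–Paris, Delhi–Riga, Hanoi–Oslo, Delhi–Sofia, Hanoi–Lagos, Lima–Riga, Riga–Tokyo; total weight 2+6+7+7+8+9+9+12 = 60.

60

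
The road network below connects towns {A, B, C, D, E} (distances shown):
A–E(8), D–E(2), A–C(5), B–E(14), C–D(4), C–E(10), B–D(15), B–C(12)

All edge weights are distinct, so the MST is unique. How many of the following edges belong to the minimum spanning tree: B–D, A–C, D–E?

2

Kruskal: consider edges lightest-first.
D–E (2): add. Components now {A} {B} {C} {D,E}
C–D (4): add. Components now {A} {B} {C,D,E}
A–C (5): add. Components now {A,C,D,E} {B}
A–E (8): skip — A and E already connected.
C–E (10): skip — C and E already connected.
B–C (12): add. Components now {A,B,C,D,E}
MST edge set: {D–E, C–D, A–C, B–C}.
Of the listed edges, {A–C, D–E} are in the MST → 2.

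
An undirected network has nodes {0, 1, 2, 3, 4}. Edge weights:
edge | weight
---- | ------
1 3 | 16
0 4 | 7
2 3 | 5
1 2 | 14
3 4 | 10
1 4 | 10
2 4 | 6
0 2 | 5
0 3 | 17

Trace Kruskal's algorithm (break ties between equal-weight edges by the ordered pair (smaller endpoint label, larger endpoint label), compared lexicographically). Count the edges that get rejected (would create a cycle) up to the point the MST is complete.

1

Kruskal: consider edges lightest-first.
0 2 (5): add. Components now {0,2} {1} {3} {4}
2 3 (5): add. Components now {0,2,3} {1} {4}
2 4 (6): add. Components now {0,2,3,4} {1}
0 4 (7): skip — 0 and 4 already connected.
1 4 (10): add. Components now {0,1,2,3,4}
Edges rejected before the tree was complete: 1.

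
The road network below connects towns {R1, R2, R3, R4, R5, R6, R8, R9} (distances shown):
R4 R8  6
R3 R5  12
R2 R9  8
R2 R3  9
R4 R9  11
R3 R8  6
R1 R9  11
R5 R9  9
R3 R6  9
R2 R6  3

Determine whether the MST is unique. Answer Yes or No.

Kruskal's algorithm — process edges by increasing weight (ties by edge label):
R2 R6 (3): add — endpoints in different components.
R3 R8 (6): add — endpoints in different components.
R4 R8 (6): add — endpoints in different components.
R2 R9 (8): add — endpoints in different components.
R2 R3 (9): add — endpoints in different components.
R3 R6 (9): skip — R6 and R3 already connected.
R5 R9 (9): add — endpoints in different components.
R1 R9 (11): add — endpoints in different components.
Non-tree edge R3 R6 has weight 9, equal to the heaviest edge on its tree cycle — swapping gives another MST of the same weight. Not unique.

No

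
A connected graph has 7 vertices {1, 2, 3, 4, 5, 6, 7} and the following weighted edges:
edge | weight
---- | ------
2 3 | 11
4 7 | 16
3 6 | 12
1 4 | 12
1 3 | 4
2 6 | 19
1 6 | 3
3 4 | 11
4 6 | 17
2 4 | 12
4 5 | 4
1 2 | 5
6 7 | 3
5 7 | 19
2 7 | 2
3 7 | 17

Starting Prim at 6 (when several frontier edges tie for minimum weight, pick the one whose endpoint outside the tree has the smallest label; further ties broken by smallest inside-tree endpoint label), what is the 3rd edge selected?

2-7

Grow the tree from 6 using Prim:
Step 1: cheapest edge leaving the tree is 1 6 (3); add 1.
Step 2: cheapest edge leaving the tree is 6 7 (3); add 7.
Step 3: cheapest edge leaving the tree is 2 7 (2); add 2.
Step 4: cheapest edge leaving the tree is 1 3 (4); add 3.
Step 5: cheapest edge leaving the tree is 3 4 (11); add 4.
Step 6: cheapest edge leaving the tree is 4 5 (4); add 5.
The 3rd edge added is 2 7.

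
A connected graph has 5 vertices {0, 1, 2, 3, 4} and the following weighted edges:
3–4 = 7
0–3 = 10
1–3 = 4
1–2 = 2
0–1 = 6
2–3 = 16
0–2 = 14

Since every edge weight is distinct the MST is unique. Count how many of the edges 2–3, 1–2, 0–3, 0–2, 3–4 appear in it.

Kruskal's algorithm — process edges by increasing weight (ties by edge label):
1–2 (2): add — endpoints in different components.
1–3 (4): add — endpoints in different components.
0–1 (6): add — endpoints in different components.
3–4 (7): add — endpoints in different components.
MST edge set: {1–2, 1–3, 0–1, 3–4}.
Of the listed edges, {1–2, 3–4} are in the MST → 2.

2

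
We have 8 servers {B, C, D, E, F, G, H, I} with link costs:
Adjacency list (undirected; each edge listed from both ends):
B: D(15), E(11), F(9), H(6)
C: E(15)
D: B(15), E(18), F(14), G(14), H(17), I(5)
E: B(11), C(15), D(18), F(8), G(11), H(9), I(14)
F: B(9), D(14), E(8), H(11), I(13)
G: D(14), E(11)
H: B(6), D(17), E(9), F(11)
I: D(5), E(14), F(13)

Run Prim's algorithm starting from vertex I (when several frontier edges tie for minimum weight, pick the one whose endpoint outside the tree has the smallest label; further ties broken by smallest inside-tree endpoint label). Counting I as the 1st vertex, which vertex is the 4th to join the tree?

E

Grow the tree from I using Prim:
Step 1: cheapest edge leaving the tree is D-I (5); add D.
Step 2: cheapest edge leaving the tree is F-I (13); add F.
Step 3: cheapest edge leaving the tree is E-F (8); add E.
Step 4: cheapest edge leaving the tree is B-F (9); add B.
Step 5: cheapest edge leaving the tree is B-H (6); add H.
Step 6: cheapest edge leaving the tree is E-G (11); add G.
Step 7: cheapest edge leaving the tree is C-E (15); add C.
Vertex order: I, D, F, E, B, H, G, C. The 4th vertex is E.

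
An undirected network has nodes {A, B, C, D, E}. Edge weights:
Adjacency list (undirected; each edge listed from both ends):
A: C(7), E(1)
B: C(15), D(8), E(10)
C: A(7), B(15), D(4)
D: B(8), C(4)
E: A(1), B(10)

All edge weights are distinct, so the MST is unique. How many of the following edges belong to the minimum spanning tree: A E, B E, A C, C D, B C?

3

Kruskal's algorithm — process edges by increasing weight (ties by edge label):
A E (1): add — endpoints in different components.
C D (4): add — endpoints in different components.
A C (7): add — endpoints in different components.
B D (8): add — endpoints in different components.
MST edge set: {A E, C D, A C, B D}.
Of the listed edges, {A E, A C, C D} are in the MST → 3.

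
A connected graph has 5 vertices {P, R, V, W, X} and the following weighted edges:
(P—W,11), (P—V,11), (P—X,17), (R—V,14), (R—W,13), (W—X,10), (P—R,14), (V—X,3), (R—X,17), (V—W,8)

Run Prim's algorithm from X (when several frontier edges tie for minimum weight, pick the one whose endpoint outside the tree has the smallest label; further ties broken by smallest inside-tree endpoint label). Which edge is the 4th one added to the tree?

R-W

Prim's algorithm from X:
Step 1: cheapest edge leaving the tree is V—X (3); add V.
Step 2: cheapest edge leaving the tree is V—W (8); add W.
Step 3: cheapest edge leaving the tree is P—V (11); add P.
Step 4: cheapest edge leaving the tree is R—W (13); add R.
The 4th edge added is R—W.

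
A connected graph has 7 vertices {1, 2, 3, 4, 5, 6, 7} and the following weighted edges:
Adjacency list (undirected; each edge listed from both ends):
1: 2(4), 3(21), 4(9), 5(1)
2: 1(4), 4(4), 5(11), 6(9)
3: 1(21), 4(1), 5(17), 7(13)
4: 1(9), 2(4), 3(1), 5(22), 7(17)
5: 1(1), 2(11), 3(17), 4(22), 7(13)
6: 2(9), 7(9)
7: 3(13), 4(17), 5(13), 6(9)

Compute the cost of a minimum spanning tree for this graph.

Kruskal: consider edges lightest-first.
1-5 (1): add. Components now {1,5} {2} {3} {4} {6} {7}
3-4 (1): add. Components now {1,5} {2} {3,4} {6} {7}
1-2 (4): add. Components now {1,2,5} {3,4} {6} {7}
2-4 (4): add. Components now {1,2,3,4,5} {6} {7}
1-4 (9): skip — 1 and 4 already connected.
2-6 (9): add. Components now {1,2,3,4,5,6} {7}
6-7 (9): add. Components now {1,2,3,4,5,6,7}
MST edges: 1-5, 3-4, 1-2, 2-4, 2-6, 6-7; total weight 1+1+4+4+9+9 = 28.

28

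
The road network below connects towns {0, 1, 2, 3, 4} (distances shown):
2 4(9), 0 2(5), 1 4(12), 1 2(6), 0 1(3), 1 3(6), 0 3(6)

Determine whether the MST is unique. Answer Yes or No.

Kruskal's algorithm — process edges by increasing weight (ties by edge label):
0 1 (3): add. Components now {0,1} {2} {3} {4}
0 2 (5): add. Components now {0,1,2} {3} {4}
0 3 (6): add. Components now {0,1,2,3} {4}
1 2 (6): skip — 1 and 2 already connected.
1 3 (6): skip — 1 and 3 already connected.
2 4 (9): add. Components now {0,1,2,3,4}
Non-tree edge 1 3 has weight 6, equal to the heaviest edge on its tree cycle — swapping gives another MST of the same weight. Not unique.

No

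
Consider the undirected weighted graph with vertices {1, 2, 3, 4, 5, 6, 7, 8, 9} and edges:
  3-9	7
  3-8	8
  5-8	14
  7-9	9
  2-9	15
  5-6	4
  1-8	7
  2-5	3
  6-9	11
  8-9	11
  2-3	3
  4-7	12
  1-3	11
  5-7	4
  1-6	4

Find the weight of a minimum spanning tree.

Sort edges by weight, then run Kruskal:
2-3 (3): add — endpoints in different components.
2-5 (3): add — endpoints in different components.
1-6 (4): add — endpoints in different components.
5-6 (4): add — endpoints in different components.
5-7 (4): add — endpoints in different components.
1-8 (7): add — endpoints in different components.
3-9 (7): add — endpoints in different components.
3-8 (8): skip — 3 and 8 already connected.
7-9 (9): skip — 7 and 9 already connected.
1-3 (11): skip — 1 and 3 already connected.
6-9 (11): skip — 6 and 9 already connected.
8-9 (11): skip — 8 and 9 already connected.
4-7 (12): add — endpoints in different components.
MST edges: 2-3, 2-5, 1-6, 5-6, 5-7, 1-8, 3-9, 4-7; total weight 3+3+4+4+4+7+7+12 = 44.

44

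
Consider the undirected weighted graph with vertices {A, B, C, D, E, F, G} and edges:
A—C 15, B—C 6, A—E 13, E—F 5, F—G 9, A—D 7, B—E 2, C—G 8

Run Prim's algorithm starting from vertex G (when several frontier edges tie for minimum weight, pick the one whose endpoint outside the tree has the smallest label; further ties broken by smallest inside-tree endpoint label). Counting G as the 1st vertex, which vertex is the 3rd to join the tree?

B

Grow the tree from G using Prim:
Step 1: frontier [C—G 8, F—G 9] → take C—G (8); add C.
Step 2: frontier [B—C 6, A—C 15, F—G 9] → take B—C (6); add B.
Step 3: frontier [B—E 2, A—C 15, F—G 9] → take B—E (2); add E.
Step 4: frontier [A—C 15, E—F 5, A—E 13, F—G 9] → take E—F (5); add F.
Step 5: frontier [A—C 15, A—E 13] → take A—E (13); add A.
Step 6: frontier [A—D 7] → take A—D (7); add D.
Vertex order: G, C, B, E, F, A, D. The 3rd vertex is B.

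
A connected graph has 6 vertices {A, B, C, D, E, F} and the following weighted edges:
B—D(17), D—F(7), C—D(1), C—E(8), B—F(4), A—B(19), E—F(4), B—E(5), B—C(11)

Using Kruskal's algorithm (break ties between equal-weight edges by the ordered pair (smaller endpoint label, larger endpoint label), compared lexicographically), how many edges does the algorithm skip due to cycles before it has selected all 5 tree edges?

4

Sort edges by weight, then run Kruskal:
C—D (1): add. Components now {A} {B} {C,D} {E} {F}
B—F (4): add. Components now {A} {B,F} {C,D} {E}
E—F (4): add. Components now {A} {B,E,F} {C,D}
B—E (5): skip — B and E already connected.
D—F (7): add. Components now {A} {B,C,D,E,F}
C—E (8): skip — C and E already connected.
B—C (11): skip — B and C already connected.
B—D (17): skip — B and D already connected.
A—B (19): add. Components now {A,B,C,D,E,F}
Edges rejected before the tree was complete: 4.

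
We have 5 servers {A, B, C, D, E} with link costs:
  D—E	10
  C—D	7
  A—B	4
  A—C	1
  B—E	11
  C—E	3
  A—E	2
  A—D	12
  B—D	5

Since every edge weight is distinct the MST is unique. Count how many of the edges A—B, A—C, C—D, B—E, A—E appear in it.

3

Kruskal's algorithm — process edges by increasing weight (ties by edge label):
A—C (1): add — endpoints in different components.
A—E (2): add — endpoints in different components.
C—E (3): skip — C and E already connected.
A—B (4): add — endpoints in different components.
B—D (5): add — endpoints in different components.
MST edge set: {A—C, A—E, A—B, B—D}.
Of the listed edges, {A—B, A—C, A—E} are in the MST → 3.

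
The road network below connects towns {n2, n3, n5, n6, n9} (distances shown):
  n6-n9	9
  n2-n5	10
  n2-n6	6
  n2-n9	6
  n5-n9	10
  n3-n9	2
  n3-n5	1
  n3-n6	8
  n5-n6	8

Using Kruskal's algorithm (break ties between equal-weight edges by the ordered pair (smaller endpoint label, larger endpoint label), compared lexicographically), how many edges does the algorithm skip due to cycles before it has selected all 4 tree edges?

0

Kruskal's algorithm — process edges by increasing weight (ties by edge label):
n3-n5 (1): add. Components now {n2} {n3,n5} {n9} {n6}
n3-n9 (2): add. Components now {n2} {n3,n5,n9} {n6}
n2-n6 (6): add. Components now {n2,n6} {n3,n5,n9}
n2-n9 (6): add. Components now {n2,n3,n5,n6,n9}
Edges rejected before the tree was complete: 0.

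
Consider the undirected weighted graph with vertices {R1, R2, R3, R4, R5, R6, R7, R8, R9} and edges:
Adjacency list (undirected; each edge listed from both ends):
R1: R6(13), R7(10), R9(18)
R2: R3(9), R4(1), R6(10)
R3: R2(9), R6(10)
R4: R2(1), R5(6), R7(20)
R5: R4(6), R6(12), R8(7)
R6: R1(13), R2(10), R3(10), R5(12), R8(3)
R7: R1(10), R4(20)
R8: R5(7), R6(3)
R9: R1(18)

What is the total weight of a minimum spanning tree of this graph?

Kruskal's algorithm — process edges by increasing weight (ties by edge label):
R2–R4 (1): add — endpoints in different components.
R6–R8 (3): add — endpoints in different components.
R4–R5 (6): add — endpoints in different components.
R5–R8 (7): add — endpoints in different components.
R2–R3 (9): add — endpoints in different components.
R1–R7 (10): add — endpoints in different components.
R2–R6 (10): skip — R6 and R2 already connected.
R3–R6 (10): skip — R3 and R6 already connected.
R5–R6 (12): skip — R6 and R5 already connected.
R1–R6 (13): add — endpoints in different components.
R1–R9 (18): add — endpoints in different components.
MST edges: R2–R4, R6–R8, R4–R5, R5–R8, R2–R3, R1–R7, R1–R6, R1–R9; total weight 1+3+6+7+9+10+13+18 = 67.

67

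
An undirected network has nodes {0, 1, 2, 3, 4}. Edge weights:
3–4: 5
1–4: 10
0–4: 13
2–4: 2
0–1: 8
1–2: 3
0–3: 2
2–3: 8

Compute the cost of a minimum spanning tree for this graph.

Grow the tree from 0 using Prim:
Step 1: frontier [0–3 2, 0–1 8, 0–4 13] → take 0–3 (2); add 3.
Step 2: frontier [0–1 8, 0–4 13, 3–4 5, 2–3 8] → take 3–4 (5); add 4.
Step 3: frontier [0–1 8, 2–3 8, 2–4 2, 1–4 10] → take 2–4 (2); add 2.
Step 4: frontier [0–1 8, 1–2 3, 1–4 10] → take 1–2 (3); add 1.
MST edges: 0–3, 3–4, 2–4, 1–2; total weight 2+5+2+3 = 12.

12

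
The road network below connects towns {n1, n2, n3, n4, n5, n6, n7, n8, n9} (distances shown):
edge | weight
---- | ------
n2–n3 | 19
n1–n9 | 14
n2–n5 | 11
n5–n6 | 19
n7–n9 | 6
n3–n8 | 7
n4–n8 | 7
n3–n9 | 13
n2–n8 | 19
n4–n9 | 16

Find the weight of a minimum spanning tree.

Sort edges by weight, then run Kruskal:
n7–n9 (6): add — endpoints in different components.
n3–n8 (7): add — endpoints in different components.
n4–n8 (7): add — endpoints in different components.
n2–n5 (11): add — endpoints in different components.
n3–n9 (13): add — endpoints in different components.
n1–n9 (14): add — endpoints in different components.
n4–n9 (16): skip — n9 and n4 already connected.
n2–n3 (19): add — endpoints in different components.
n2–n8 (19): skip — n2 and n8 already connected.
n5–n6 (19): add — endpoints in different components.
MST edges: n7–n9, n3–n8, n4–n8, n2–n5, n3–n9, n1–n9, n2–n3, n5–n6; total weight 6+7+7+11+13+14+19+19 = 96.

96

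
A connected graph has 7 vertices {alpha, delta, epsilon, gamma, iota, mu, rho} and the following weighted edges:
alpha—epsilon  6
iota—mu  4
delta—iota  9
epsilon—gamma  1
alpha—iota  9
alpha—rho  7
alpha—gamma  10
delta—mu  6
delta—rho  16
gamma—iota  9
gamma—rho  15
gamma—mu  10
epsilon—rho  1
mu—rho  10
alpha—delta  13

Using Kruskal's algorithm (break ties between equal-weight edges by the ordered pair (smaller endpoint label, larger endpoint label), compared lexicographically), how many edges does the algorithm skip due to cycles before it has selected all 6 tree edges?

1

Sort edges by weight, then run Kruskal:
epsilon—gamma (1): add. Components now {rho} {epsilon,gamma} {iota} {mu} {alpha} {delta}
epsilon—rho (1): add. Components now {epsilon,gamma,rho} {iota} {mu} {alpha} {delta}
iota—mu (4): add. Components now {epsilon,gamma,rho} {iota,mu} {alpha} {delta}
alpha—epsilon (6): add. Components now {alpha,epsilon,gamma,rho} {iota,mu} {delta}
delta—mu (6): add. Components now {alpha,epsilon,gamma,rho} {delta,iota,mu}
alpha—rho (7): skip — rho and alpha already connected.
alpha—iota (9): add. Components now {alpha,delta,epsilon,gamma,iota,mu,rho}
Edges rejected before the tree was complete: 1.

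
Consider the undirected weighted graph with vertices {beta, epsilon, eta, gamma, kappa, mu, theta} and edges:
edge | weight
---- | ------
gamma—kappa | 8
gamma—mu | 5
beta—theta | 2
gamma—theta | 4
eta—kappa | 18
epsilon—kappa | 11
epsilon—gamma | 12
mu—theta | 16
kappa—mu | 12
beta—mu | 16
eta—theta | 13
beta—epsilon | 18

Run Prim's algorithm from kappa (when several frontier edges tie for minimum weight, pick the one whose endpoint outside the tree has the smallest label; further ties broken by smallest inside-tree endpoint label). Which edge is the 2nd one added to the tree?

gamma-theta

Prim, starting at kappa.
Step 1: frontier [gamma—kappa 8, epsilon—kappa 11, kappa—mu 12, eta—kappa 18] → take gamma—kappa (8); add gamma.
Step 2: frontier [gamma—theta 4, gamma—mu 5, epsilon—gamma 12, epsilon—kappa 11, kappa—mu 12, eta—kappa 18] → take gamma—theta (4); add theta.
Step 3: frontier [gamma—mu 5, epsilon—gamma 12, epsilon—kappa 11, kappa—mu 12, eta—kappa 18, beta—theta 2, eta—theta 13, mu—theta 16] → take beta—theta (2); add beta.
Step 4: frontier [beta—mu 16, beta—epsilon 18, gamma—mu 5, epsilon—gamma 12, epsilon—kappa 11, kappa—mu 12, eta—kappa 18, eta—theta 13, mu—theta 16] → take gamma—mu (5); add mu.
Step 5: frontier [beta—epsilon 18, epsilon—gamma 12, epsilon—kappa 11, eta—kappa 18, eta—theta 13] → take epsilon—kappa (11); add epsilon.
Step 6: frontier [eta—kappa 18, eta—theta 13] → take eta—theta (13); add eta.
The 2nd edge added is gamma—theta.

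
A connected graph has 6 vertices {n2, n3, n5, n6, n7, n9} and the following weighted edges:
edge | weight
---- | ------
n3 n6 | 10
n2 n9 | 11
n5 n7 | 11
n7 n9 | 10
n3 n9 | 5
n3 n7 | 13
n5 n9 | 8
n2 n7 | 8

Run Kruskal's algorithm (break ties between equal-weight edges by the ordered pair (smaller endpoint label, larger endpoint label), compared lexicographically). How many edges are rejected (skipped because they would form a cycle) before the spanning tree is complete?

Kruskal: consider edges lightest-first.
n3 n9 (5): add. Components now {n2} {n3,n9} {n6} {n7} {n5}
n2 n7 (8): add. Components now {n2,n7} {n3,n9} {n6} {n5}
n5 n9 (8): add. Components now {n2,n7} {n3,n5,n9} {n6}
n3 n6 (10): add. Components now {n2,n7} {n3,n5,n6,n9}
n7 n9 (10): add. Components now {n2,n3,n5,n6,n7,n9}
Edges rejected before the tree was complete: 0.

0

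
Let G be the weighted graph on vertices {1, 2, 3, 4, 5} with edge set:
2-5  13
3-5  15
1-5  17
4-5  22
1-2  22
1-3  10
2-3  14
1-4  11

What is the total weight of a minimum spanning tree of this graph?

Kruskal: consider edges lightest-first.
1-3 (10): add. Components now {1,3} {2} {4} {5}
1-4 (11): add. Components now {1,3,4} {2} {5}
2-5 (13): add. Components now {1,3,4} {2,5}
2-3 (14): add. Components now {1,2,3,4,5}
MST edges: 1-3, 1-4, 2-5, 2-3; total weight 10+11+13+14 = 48.

48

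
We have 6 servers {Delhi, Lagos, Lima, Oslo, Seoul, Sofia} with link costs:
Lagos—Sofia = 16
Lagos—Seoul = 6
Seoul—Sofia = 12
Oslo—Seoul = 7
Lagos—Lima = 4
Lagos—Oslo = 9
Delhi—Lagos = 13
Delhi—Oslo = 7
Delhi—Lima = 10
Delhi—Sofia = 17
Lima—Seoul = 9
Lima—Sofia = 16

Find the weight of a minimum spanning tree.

36

Prim, starting at Oslo.
Step 1: frontier [Delhi—Oslo 7, Oslo—Seoul 7, Lagos—Oslo 9] → take Delhi—Oslo (7); add Delhi.
Step 2: frontier [Delhi—Lima 10, Delhi—Lagos 13, Delhi—Sofia 17, Oslo—Seoul 7, Lagos—Oslo 9] → take Oslo—Seoul (7); add Seoul.
Step 3: frontier [Delhi—Lima 10, Delhi—Lagos 13, Delhi—Sofia 17, Lagos—Oslo 9, Lagos—Seoul 6, Lima—Seoul 9, Seoul—Sofia 12] → take Lagos—Seoul (6); add Lagos.
Step 4: frontier [Delhi—Lima 10, Delhi—Sofia 17, Lagos—Lima 4, Lagos—Sofia 16, Lima—Seoul 9, Seoul—Sofia 12] → take Lagos—Lima (4); add Lima.
Step 5: frontier [Delhi—Sofia 17, Lagos—Sofia 16, Lima—Sofia 16, Seoul—Sofia 12] → take Seoul—Sofia (12); add Sofia.
MST edges: Delhi—Oslo, Oslo—Seoul, Lagos—Seoul, Lagos—Lima, Seoul—Sofia; total weight 7+7+6+4+12 = 36.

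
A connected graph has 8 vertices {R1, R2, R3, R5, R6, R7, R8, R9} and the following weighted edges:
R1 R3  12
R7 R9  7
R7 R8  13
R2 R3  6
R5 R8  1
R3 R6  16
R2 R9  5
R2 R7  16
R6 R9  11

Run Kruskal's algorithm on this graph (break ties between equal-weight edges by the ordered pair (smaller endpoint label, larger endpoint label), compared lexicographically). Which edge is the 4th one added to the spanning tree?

Kruskal's algorithm — process edges by increasing weight (ties by edge label):
R5 R8 (1): add — endpoints in different components.
R2 R9 (5): add — endpoints in different components.
R2 R3 (6): add — endpoints in different components.
R7 R9 (7): add — endpoints in different components.
R6 R9 (11): add — endpoints in different components.
R1 R3 (12): add — endpoints in different components.
R7 R8 (13): add — endpoints in different components.
The 4th edge added is R7 R9.

R7-R9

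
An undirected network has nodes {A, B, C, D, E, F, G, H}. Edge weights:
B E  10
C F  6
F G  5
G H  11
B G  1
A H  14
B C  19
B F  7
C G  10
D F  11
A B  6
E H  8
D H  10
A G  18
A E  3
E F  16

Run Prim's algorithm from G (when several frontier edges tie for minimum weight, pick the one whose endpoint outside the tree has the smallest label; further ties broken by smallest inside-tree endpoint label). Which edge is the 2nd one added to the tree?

F-G

Grow the tree from G using Prim:
Step 1: cheapest edge leaving the tree is B G (1); add B.
Step 2: cheapest edge leaving the tree is F G (5); add F.
Step 3: cheapest edge leaving the tree is A B (6); add A.
Step 4: cheapest edge leaving the tree is A E (3); add E.
Step 5: cheapest edge leaving the tree is C F (6); add C.
Step 6: cheapest edge leaving the tree is E H (8); add H.
Step 7: cheapest edge leaving the tree is D H (10); add D.
The 2nd edge added is F G.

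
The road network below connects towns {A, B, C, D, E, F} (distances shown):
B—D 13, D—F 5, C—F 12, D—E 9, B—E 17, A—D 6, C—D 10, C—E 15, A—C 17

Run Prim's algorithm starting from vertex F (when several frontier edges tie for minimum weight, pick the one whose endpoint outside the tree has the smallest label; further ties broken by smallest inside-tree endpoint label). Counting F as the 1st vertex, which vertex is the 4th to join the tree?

E

Prim, starting at F.
Step 1: frontier [D—F 5, C—F 12] → take D—F (5); add D.
Step 2: frontier [A—D 6, D—E 9, C—D 10, B—D 13, C—F 12] → take A—D (6); add A.
Step 3: frontier [A—C 17, D—E 9, C—D 10, B—D 13, C—F 12] → take D—E (9); add E.
Step 4: frontier [A—C 17, C—D 10, B—D 13, C—E 15, B—E 17, C—F 12] → take C—D (10); add C.
Step 5: frontier [B—D 13, B—E 17] → take B—D (13); add B.
Vertex order: F, D, A, E, C, B. The 4th vertex is E.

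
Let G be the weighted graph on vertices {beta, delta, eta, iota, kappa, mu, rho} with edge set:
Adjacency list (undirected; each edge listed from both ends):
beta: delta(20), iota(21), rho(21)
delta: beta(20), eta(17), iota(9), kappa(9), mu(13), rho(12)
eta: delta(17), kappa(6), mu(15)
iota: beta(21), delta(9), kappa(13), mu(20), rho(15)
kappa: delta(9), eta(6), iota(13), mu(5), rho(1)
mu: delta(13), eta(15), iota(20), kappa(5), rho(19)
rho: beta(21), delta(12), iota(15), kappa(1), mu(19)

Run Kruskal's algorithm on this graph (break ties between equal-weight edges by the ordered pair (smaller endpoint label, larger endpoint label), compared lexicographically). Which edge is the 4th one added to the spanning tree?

Sort edges by weight, then run Kruskal:
kappa-rho (1): add — endpoints in different components.
kappa-mu (5): add — endpoints in different components.
eta-kappa (6): add — endpoints in different components.
delta-iota (9): add — endpoints in different components.
delta-kappa (9): add — endpoints in different components.
delta-rho (12): skip — delta and rho already connected.
delta-mu (13): skip — delta and mu already connected.
iota-kappa (13): skip — kappa and iota already connected.
eta-mu (15): skip — eta and mu already connected.
iota-rho (15): skip — iota and rho already connected.
delta-eta (17): skip — delta and eta already connected.
mu-rho (19): skip — mu and rho already connected.
beta-delta (20): add — endpoints in different components.
The 4th edge added is delta-iota.

delta-iota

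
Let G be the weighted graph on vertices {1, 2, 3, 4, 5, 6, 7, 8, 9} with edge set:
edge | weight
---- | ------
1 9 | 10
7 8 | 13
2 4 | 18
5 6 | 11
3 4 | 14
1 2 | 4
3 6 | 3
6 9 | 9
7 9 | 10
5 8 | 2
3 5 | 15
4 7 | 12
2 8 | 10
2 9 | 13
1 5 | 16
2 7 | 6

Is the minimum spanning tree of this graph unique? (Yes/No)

No

Kruskal: consider edges lightest-first.
5 8 (2): add — endpoints in different components.
3 6 (3): add — endpoints in different components.
1 2 (4): add — endpoints in different components.
2 7 (6): add — endpoints in different components.
6 9 (9): add — endpoints in different components.
1 9 (10): add — endpoints in different components.
2 8 (10): add — endpoints in different components.
7 9 (10): skip — 7 and 9 already connected.
5 6 (11): skip — 5 and 6 already connected.
4 7 (12): add — endpoints in different components.
Non-tree edge 7 9 has weight 10, equal to the heaviest edge on its tree cycle — swapping gives another MST of the same weight. Not unique.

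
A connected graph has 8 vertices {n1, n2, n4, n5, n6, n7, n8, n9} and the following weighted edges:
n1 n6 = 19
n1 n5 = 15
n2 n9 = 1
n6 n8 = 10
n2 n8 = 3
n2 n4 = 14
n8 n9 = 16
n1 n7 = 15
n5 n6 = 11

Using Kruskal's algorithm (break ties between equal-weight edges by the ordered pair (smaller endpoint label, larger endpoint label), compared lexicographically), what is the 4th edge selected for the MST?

Sort edges by weight, then run Kruskal:
n2 n9 (1): add — endpoints in different components.
n2 n8 (3): add — endpoints in different components.
n6 n8 (10): add — endpoints in different components.
n5 n6 (11): add — endpoints in different components.
n2 n4 (14): add — endpoints in different components.
n1 n5 (15): add — endpoints in different components.
n1 n7 (15): add — endpoints in different components.
The 4th edge added is n5 n6.

n5-n6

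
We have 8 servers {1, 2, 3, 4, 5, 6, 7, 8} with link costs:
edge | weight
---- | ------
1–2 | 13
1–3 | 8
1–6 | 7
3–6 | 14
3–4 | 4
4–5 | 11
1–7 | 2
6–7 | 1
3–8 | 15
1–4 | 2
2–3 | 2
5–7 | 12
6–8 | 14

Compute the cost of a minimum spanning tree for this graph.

Kruskal's algorithm — process edges by increasing weight (ties by edge label):
6–7 (1): add — endpoints in different components.
1–4 (2): add — endpoints in different components.
1–7 (2): add — endpoints in different components.
2–3 (2): add — endpoints in different components.
3–4 (4): add — endpoints in different components.
1–6 (7): skip — 1 and 6 already connected.
1–3 (8): skip — 1 and 3 already connected.
4–5 (11): add — endpoints in different components.
5–7 (12): skip — 5 and 7 already connected.
1–2 (13): skip — 1 and 2 already connected.
3–6 (14): skip — 3 and 6 already connected.
6–8 (14): add — endpoints in different components.
MST edges: 6–7, 1–4, 1–7, 2–3, 3–4, 4–5, 6–8; total weight 1+2+2+2+4+11+14 = 36.

36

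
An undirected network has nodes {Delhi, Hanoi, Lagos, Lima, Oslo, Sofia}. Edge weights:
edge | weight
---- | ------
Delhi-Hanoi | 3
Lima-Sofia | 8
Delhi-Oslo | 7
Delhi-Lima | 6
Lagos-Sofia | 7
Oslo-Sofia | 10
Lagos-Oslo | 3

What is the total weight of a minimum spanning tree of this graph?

Kruskal's algorithm — process edges by increasing weight (ties by edge label):
Delhi-Hanoi (3): add — endpoints in different components.
Lagos-Oslo (3): add — endpoints in different components.
Delhi-Lima (6): add — endpoints in different components.
Delhi-Oslo (7): add — endpoints in different components.
Lagos-Sofia (7): add — endpoints in different components.
MST edges: Delhi-Hanoi, Lagos-Oslo, Delhi-Lima, Delhi-Oslo, Lagos-Sofia; total weight 3+3+6+7+7 = 26.

26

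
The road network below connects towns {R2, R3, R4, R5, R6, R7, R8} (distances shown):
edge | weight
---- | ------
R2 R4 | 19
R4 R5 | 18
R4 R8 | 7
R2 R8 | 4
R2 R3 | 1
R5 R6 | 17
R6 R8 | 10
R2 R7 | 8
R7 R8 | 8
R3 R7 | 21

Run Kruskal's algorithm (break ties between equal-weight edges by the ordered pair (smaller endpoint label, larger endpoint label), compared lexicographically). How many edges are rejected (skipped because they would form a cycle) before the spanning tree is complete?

Kruskal's algorithm — process edges by increasing weight (ties by edge label):
R2 R3 (1): add. Components now {R2,R3} {R7} {R6} {R8} {R5} {R4}
R2 R8 (4): add. Components now {R2,R3,R8} {R7} {R6} {R5} {R4}
R4 R8 (7): add. Components now {R2,R3,R4,R8} {R7} {R6} {R5}
R2 R7 (8): add. Components now {R2,R3,R4,R7,R8} {R6} {R5}
R7 R8 (8): skip — R7 and R8 already connected.
R6 R8 (10): add. Components now {R2,R3,R4,R6,R7,R8} {R5}
R5 R6 (17): add. Components now {R2,R3,R4,R5,R6,R7,R8}
Edges rejected before the tree was complete: 1.

1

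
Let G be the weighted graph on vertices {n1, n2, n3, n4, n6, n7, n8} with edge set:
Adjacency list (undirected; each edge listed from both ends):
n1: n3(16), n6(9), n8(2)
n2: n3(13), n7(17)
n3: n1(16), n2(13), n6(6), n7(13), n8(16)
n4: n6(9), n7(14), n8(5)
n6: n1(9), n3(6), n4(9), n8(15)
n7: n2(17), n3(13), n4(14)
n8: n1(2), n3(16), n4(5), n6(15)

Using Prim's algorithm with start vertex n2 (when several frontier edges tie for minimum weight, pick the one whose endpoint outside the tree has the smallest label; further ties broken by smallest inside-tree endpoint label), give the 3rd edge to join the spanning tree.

n1-n6

Prim, starting at n2.
Step 1: cheapest edge leaving the tree is n2—n3 (13); add n3.
Step 2: cheapest edge leaving the tree is n3—n6 (6); add n6.
Step 3: cheapest edge leaving the tree is n1—n6 (9); add n1.
Step 4: cheapest edge leaving the tree is n1—n8 (2); add n8.
Step 5: cheapest edge leaving the tree is n4—n8 (5); add n4.
Step 6: cheapest edge leaving the tree is n3—n7 (13); add n7.
The 3rd edge added is n1—n6.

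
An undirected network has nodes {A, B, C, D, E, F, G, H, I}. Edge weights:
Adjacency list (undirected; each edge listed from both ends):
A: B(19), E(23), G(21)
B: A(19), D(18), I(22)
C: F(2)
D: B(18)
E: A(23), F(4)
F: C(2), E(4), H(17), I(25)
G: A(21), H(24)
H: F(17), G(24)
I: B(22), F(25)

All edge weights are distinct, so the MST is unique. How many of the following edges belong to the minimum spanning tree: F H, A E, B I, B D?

4

Kruskal's algorithm — process edges by increasing weight (ties by edge label):
C F (2): add — endpoints in different components.
E F (4): add — endpoints in different components.
F H (17): add — endpoints in different components.
B D (18): add — endpoints in different components.
A B (19): add — endpoints in different components.
A G (21): add — endpoints in different components.
B I (22): add — endpoints in different components.
A E (23): add — endpoints in different components.
MST edge set: {C F, E F, F H, B D, A B, A G, B I, A E}.
Of the listed edges, {F H, A E, B I, B D} are in the MST → 4.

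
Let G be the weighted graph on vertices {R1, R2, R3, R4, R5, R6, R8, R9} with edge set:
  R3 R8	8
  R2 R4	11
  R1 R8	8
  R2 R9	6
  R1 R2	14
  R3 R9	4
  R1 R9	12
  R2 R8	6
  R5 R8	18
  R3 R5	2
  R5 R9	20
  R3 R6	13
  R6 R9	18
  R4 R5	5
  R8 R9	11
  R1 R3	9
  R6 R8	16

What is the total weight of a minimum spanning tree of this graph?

44

Kruskal's algorithm — process edges by increasing weight (ties by edge label):
R3 R5 (2): add — endpoints in different components.
R3 R9 (4): add — endpoints in different components.
R4 R5 (5): add — endpoints in different components.
R2 R8 (6): add — endpoints in different components.
R2 R9 (6): add — endpoints in different components.
R1 R8 (8): add — endpoints in different components.
R3 R8 (8): skip — R8 and R3 already connected.
R1 R3 (9): skip — R3 and R1 already connected.
R2 R4 (11): skip — R2 and R4 already connected.
R8 R9 (11): skip — R8 and R9 already connected.
R1 R9 (12): skip — R1 and R9 already connected.
R3 R6 (13): add — endpoints in different components.
MST edges: R3 R5, R3 R9, R4 R5, R2 R8, R2 R9, R1 R8, R3 R6; total weight 2+4+5+6+6+8+13 = 44.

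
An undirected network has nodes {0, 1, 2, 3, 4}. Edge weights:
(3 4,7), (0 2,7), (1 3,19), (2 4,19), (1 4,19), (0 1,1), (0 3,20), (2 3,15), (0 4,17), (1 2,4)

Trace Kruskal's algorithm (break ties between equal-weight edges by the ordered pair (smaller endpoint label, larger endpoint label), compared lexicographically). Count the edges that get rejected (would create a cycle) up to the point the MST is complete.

1

Sort edges by weight, then run Kruskal:
0 1 (1): add. Components now {0,1} {2} {3} {4}
1 2 (4): add. Components now {0,1,2} {3} {4}
0 2 (7): skip — 0 and 2 already connected.
3 4 (7): add. Components now {0,1,2} {3,4}
2 3 (15): add. Components now {0,1,2,3,4}
Edges rejected before the tree was complete: 1.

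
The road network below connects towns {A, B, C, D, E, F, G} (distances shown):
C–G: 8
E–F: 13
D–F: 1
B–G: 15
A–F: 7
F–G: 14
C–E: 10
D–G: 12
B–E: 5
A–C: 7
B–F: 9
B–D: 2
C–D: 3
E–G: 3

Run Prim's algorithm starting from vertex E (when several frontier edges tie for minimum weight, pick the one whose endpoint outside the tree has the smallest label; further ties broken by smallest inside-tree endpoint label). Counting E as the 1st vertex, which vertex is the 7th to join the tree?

A

Prim's algorithm from E:
Step 1: frontier [E–G 3, B–E 5, C–E 10, E–F 13] → take E–G (3); add G.
Step 2: frontier [B–E 5, C–E 10, E–F 13, C–G 8, D–G 12, F–G 14, B–G 15] → take B–E (5); add B.
Step 3: frontier [B–D 2, B–F 9, C–E 10, E–F 13, C–G 8, D–G 12, F–G 14] → take B–D (2); add D.
Step 4: frontier [B–F 9, D–F 1, C–D 3, C–E 10, E–F 13, C–G 8, F–G 14] → take D–F (1); add F.
Step 5: frontier [C–D 3, C–E 10, A–F 7, C–G 8] → take C–D (3); add C.
Step 6: frontier [A–C 7, A–F 7] → take A–C (7); add A.
Vertex order: E, G, B, D, F, C, A. The 7th vertex is A.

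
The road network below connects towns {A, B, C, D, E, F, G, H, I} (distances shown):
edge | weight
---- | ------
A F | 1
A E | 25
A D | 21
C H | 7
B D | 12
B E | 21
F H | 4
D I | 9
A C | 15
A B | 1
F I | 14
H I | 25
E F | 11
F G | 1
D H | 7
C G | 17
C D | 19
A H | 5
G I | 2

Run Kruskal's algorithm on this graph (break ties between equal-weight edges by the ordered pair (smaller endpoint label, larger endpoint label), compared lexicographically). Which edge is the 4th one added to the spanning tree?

G-I

Kruskal: consider edges lightest-first.
A B (1): add — endpoints in different components.
A F (1): add — endpoints in different components.
F G (1): add — endpoints in different components.
G I (2): add — endpoints in different components.
F H (4): add — endpoints in different components.
A H (5): skip — A and H already connected.
C H (7): add — endpoints in different components.
D H (7): add — endpoints in different components.
D I (9): skip — D and I already connected.
E F (11): add — endpoints in different components.
The 4th edge added is G I.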